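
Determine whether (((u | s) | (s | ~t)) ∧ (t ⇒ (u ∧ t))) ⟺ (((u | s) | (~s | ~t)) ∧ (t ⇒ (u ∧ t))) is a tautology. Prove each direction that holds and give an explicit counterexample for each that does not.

(→) Assume the antecedent. If u is true, the consequent reduces to true regardless of the other variables. If u is false, the antecedent forces (u = F, s = F, t = F) or (u = F, s = T, t = F), and the consequent holds there. Either way the consequent holds.

(←) Assume the antecedent. If u is true, the consequent reduces to true regardless of the other variables. If u is false, the antecedent forces (u = F, s = F, t = F) or (u = F, s = T, t = F), and the consequent holds there. Either way the consequent holds.

Both directions hold; the statement is true.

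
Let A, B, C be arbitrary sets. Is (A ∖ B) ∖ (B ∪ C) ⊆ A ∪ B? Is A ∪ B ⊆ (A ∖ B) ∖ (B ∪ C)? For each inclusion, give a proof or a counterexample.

Forward inclusion. Let x ∈ (A ∖ B) ∖ (B ∪ C). Then x ∈ A and x ∉ B, C, from which x ∈ A ∪ B.

Reverse inclusion. This inclusion fails. Take A = ∅, B = {1}, C = ∅; then 1 ∈ A ∪ B but 1 ∉ (A ∖ B) ∖ (B ∪ C).

(⊆) holds; (⊇) fails.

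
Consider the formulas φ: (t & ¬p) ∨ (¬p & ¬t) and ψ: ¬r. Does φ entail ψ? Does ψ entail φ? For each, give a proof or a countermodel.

Both directions fail.

(⟹) This fails. Under t = F, r = T, p = F, the left side is true but the right side is false.

(⟸) This fails. Under t = F, r = F, p = T, the left side is false but the right side is true.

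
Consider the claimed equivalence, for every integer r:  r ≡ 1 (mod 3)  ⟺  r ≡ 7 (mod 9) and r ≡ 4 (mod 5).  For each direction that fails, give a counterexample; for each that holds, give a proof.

Not equivalent: only (⇐) holds.

(⇒) This fails: r = 1 gives 1 ≡ 1 (mod 3) but 1 ≡ 1 (mod 9), so the conjunction on the right does not hold.

(⇐) Conversely, if r ≡ 7 (mod 9) and r ≡ 4 (mod 5), then by the Chinese remainder theorem r ≡ 34 (mod 45). Since 34 ≡ 1 (mod 3) and 3 ∣ 45, we get r ≡ 1 (mod 3).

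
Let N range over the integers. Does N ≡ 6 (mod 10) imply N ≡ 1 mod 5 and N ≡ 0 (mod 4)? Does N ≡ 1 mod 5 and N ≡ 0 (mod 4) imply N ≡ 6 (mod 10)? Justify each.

Forward direction. This fails: N = 6 gives 6 ≡ 6 (mod 10) but 6 ≡ 2 (mod 4), so the conjunction on the right does not hold.

Converse. If N ≡ 1 (mod 5) and N ≡ 0 (mod 4), then by the Chinese remainder theorem N ≡ 16 (mod 20). Since 16 ≡ 6 (mod 10) and 10 ∣ 20, we get N ≡ 6 (mod 10).

The forward direction fails; the converse holds.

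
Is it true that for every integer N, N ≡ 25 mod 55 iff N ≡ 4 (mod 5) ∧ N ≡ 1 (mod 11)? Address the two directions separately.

Both directions fail.

Forward direction. This fails: N = 25 gives 25 ≡ 25 (mod 55) but 25 ≡ 0 (mod 5), so the conjunction on the right does not hold.

Converse. This fails: N = 34 satisfies both congruences on the right (34 ≡ 4 mod 5 and 34 ≡ 1 mod 11) yet 34 ≡ 34 (mod 55), not 25.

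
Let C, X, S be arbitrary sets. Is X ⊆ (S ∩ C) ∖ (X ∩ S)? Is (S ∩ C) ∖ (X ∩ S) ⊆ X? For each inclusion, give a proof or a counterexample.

Both inclusions fail.

(⊆) This inclusion fails. Take C = ∅, X = {1}, S = ∅; then 1 ∈ X but 1 ∉ (S ∩ C) ∖ (X ∩ S).

(⊇) This inclusion fails. Take C = {1}, X = ∅, S = {1}; then 1 ∈ (S ∩ C) ∖ (X ∩ S) but 1 ∉ X.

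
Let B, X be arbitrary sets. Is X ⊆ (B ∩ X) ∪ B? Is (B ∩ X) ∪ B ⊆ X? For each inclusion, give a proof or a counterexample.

Forward inclusion. This inclusion fails. Take B = ∅, X = {1}; then 1 ∈ X but 1 ∉ (B ∩ X) ∪ B.

Reverse inclusion. This inclusion fails. Take B = {1}, X = ∅; then 1 ∈ (B ∩ X) ∪ B but 1 ∉ X.

(⊆) fails and (⊇) fails.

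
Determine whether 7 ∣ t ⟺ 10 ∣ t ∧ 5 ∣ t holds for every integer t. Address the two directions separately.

Neither direction holds.

Forward direction. This fails: take t = 7. Certainly 7 ∣ 7, but 10 ∤ 7.

Converse. This fails: take t = 10. Both 10 ∣ 10 and 5 ∣ 10, yet 10 is not a multiple of 7 (since 10 = 1·7 + 3), so 7 ∤ 10.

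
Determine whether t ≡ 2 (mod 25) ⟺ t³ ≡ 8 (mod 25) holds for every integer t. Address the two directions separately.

Both directions hold.

(→) Suppose t ≡ 2 (mod 25). Write t = 25j + 2. Then (25j + 2)³ = 15625j³ + 3750j² + 300j + 8 = 25(625j³ + 150j² + 12j) + 8, so t³ ≡ 8 (mod 25).

(←) Conversely, suppose t³ ≡ 8 (mod 25). The only residue r in {0, …, 24} with r³ ≡ 8 (mod 25) is r = 2, so t ≡ 2 (mod 25).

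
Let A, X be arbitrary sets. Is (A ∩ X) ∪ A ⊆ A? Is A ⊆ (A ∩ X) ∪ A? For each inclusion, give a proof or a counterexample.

Forward inclusion. Let x ∈ (A ∩ X) ∪ A. Then either x ∈ A and x ∉ X; or x ∈ A ∩ X. In each case x ∈ A, so (A ∩ X) ∪ A ⊆ A.

Reverse inclusion. Let x ∈ A. Then either x ∈ A and x ∉ X; or x ∈ A ∩ X. In each case x ∈ (A ∩ X) ∪ A, so A ⊆ (A ∩ X) ∪ A.

Both inclusions hold.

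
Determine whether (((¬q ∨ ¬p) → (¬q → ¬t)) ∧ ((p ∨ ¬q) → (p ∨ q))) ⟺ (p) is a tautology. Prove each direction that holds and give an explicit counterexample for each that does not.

Neither direction holds.

(→) This fails. Under p = F, q = T, t = F, the left side is true but the right side is false.

(←) This fails. Under p = T, q = F, t = T, the left side is false but the right side is true.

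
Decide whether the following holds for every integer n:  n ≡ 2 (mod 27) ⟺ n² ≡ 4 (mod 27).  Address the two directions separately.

The forward direction holds; the converse fails.

(→) Suppose n ≡ 2 (mod 27). Write n = 27j + 2. Then (27j + 2)² = 729j² + 108j + 4 = 27(27j² + 4j) + 4, so n² ≡ 4 (mod 27).

(←) This fails: take n = 25. Then 25² = 625 ≡ 4 (mod 27), yet 25 ≡ 25 (mod 27), not 2.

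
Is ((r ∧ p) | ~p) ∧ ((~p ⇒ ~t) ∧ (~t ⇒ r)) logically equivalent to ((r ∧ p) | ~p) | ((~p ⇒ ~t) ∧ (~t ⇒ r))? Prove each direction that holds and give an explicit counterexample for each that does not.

Forward direction. Assume the antecedent. If r is true, the consequent reduces to true regardless of the other variables. If r is false, the antecedent cannot hold. Either way the consequent holds.

Converse. This fails. Under r = F, p = F, t = F, the left side is false but the right side is true.

Not equivalent: only (⇒) holds.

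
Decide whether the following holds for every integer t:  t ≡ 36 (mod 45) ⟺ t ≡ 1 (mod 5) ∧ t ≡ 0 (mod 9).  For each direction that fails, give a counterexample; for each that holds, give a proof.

(⟹) Suppose t ≡ 36 (mod 45); write t = 45j + 36. Since 5 ∣ 45, reducing mod 5 gives t ≡ 36 ≡ 1 (mod 5); since 9 ∣ 45, reducing mod 9 gives t ≡ 36 ≡ 0 (mod 9).

(⟸) Conversely, if t ≡ 1 (mod 5) and t ≡ 0 (mod 9), then by the Chinese remainder theorem t ≡ 36 (mod 45). This is exactly t ≡ 36 (mod 45).

Both directions hold; the statement is true.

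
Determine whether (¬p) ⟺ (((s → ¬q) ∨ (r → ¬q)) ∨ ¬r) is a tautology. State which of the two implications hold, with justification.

Both directions fail.

(⇒) This fails. Under s = T, r = T, q = T, p = F, the left side is true but the right side is false.

(⇐) This fails. Under s = F, r = F, q = F, p = T, the left side is false but the right side is true.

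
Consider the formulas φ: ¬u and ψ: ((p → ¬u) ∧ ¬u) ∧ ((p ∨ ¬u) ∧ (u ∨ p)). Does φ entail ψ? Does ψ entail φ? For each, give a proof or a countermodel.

Only the converse holds.

Forward direction. This fails. Under u = F, p = F, the left side is true but the right side is false.

Converse. Assume the antecedent. If u is true, the antecedent cannot hold. If u is false, ¬u reduces to true regardless of the other variables. Either way ¬u holds.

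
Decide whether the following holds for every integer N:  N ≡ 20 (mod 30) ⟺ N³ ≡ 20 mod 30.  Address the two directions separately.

Equivalent; both directions hold.

(←) Suppose N³ ≡ 20 (mod 30). The only residue r in {0, …, 29} with r³ ≡ 20 (mod 30) is r = 20, so N ≡ 20 (mod 30).

(→) Suppose N ≡ 20 (mod 30). Write N = 30j + 20. Then (30j + 20)³ = 27000j³ + 54000j² + 36000j + 8000 = 30(900j³ + 1800j² + 1200j + 266) + 20, so N³ ≡ 20 (mod 30).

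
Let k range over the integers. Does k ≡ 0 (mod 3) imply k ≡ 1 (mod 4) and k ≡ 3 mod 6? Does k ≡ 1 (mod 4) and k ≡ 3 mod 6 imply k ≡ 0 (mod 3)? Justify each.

Only the reverse direction holds.

(⟹) This fails: k = 0 gives 0 ≡ 0 (mod 3) but 0 ≡ 0 (mod 4), so the conjunction on the right does not hold.

(⟸) Conversely, if k ≡ 1 (mod 4) and k ≡ 3 (mod 6), then by the Chinese remainder theorem k ≡ 9 (mod 12). Since 9 ≡ 0 (mod 3) and 3 ∣ 12, we get k ≡ 0 (mod 3).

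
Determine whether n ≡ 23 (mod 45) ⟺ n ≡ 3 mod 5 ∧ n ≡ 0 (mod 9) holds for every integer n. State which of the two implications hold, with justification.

(→) This fails: n = 23 gives 23 ≡ 23 (mod 45) but 23 ≡ 5 (mod 9), so the conjunction on the right does not hold.

(←) This fails: n = 18 satisfies both congruences on the right (18 ≡ 3 mod 5 and 18 ≡ 0 mod 9) yet 18 ≡ 18 (mod 45), not 23.

Neither implication holds.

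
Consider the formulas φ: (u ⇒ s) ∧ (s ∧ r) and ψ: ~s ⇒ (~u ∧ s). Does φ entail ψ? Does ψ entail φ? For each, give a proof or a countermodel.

(⇒) Assume the antecedent. If r is true, the antecedent forces (r = T, s = T, u = F) or (r = T, s = T, u = T), and ~s ⇒ (~u ∧ s) holds there. If r is false, the antecedent cannot hold. Either way ~s ⇒ (~u ∧ s) holds.

(⇐) This fails. Under r = F, s = T, u = F, the left side is false but the right side is true.

Only the forward direction holds.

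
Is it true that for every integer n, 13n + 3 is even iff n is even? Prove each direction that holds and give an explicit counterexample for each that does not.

(⟹) This fails: n = 3 gives 13n + 3 = 42, which is even, but 3 is odd, not even.

(⟸) This also fails: n = 2 is even, but 13n + 3 = 29 is odd, not even.

Both directions fail.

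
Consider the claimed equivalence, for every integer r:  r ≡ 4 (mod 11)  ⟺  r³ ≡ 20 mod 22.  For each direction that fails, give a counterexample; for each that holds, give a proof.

Forward direction. This fails: take r = 15. Then 15 ≡ 4 (mod 11), but 15³ = 3375 ≡ 9 (mod 22), not 20.

Converse. The residues r modulo 22 with r³ ≡ 20 (mod 22) are exactly {4}, and each is ≡ 4 (mod 11).

The forward direction fails; the converse holds.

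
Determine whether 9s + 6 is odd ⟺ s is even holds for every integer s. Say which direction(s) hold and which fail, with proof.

[⇒] This fails: s = 7 gives 9s + 6 = 69, which is odd, but 7 is odd, not even.

[⇐] This also fails: s = 4 is even, but 9s + 6 = 42 is even, not odd.

Both directions fail.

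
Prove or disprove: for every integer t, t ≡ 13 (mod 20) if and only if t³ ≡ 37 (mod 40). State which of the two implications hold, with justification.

Only the reverse direction holds.

(⇒) This fails: take t = 33. Then 33 ≡ 13 (mod 20), but 33³ = 35937 ≡ 17 (mod 40), not 37.

(⇐) Conversely, the residues r modulo 40 with r³ ≡ 37 (mod 40) are exactly {13}, and each is ≡ 13 (mod 20).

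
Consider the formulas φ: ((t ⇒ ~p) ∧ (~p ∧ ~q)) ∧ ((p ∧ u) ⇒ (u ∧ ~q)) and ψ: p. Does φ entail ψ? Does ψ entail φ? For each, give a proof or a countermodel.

(⟹) This fails. Under q = F, t = F, u = F, p = F, the left side is true but the right side is false.

(⟸) This fails. Under q = F, t = F, u = F, p = T, the left side is false but the right side is true.

Both directions fail.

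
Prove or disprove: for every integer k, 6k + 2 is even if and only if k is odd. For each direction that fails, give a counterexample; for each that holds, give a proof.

(⇒) This fails: take k = 2. Then 6k + 2 = 14, which is even, yet k = 2 is even, not odd.

(⇐) Suppose k is odd. Since 6 is even, 6k is even for every k, so 6k + 2 has the same parity as 2, which is even. Hence 6k + 2 is even.

Not equivalent: only (⇐) holds.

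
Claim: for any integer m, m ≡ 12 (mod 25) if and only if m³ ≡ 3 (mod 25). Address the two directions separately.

Equivalent; both directions hold.

(⟹) Suppose m ≡ 12 (mod 25). Write m = 25j + 12. Then (25j + 12)³ = 15625j³ + 22500j² + 10800j + 1728 = 25(625j³ + 900j² + 432j + 69) + 3, so m³ ≡ 3 (mod 25).

(⟸) Conversely, suppose m³ ≡ 3 (mod 25). The only residue r in {0, …, 24} with r³ ≡ 3 (mod 25) is r = 12, so m ≡ 12 (mod 25).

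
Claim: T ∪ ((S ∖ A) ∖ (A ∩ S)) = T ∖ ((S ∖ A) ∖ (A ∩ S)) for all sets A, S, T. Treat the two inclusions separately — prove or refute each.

(⊆) This inclusion fails. Take A = ∅, S = {1}, T = ∅; then 1 ∈ T ∪ ((S ∖ A) ∖ (A ∩ S)) but 1 ∉ T ∖ ((S ∖ A) ∖ (A ∩ S)).

(⊇) Let x ∈ T ∖ ((S ∖ A) ∖ (A ∩ S)). Then either x ∈ T and x ∉ A, S; or x ∈ A ∩ T and x ∉ S; or x ∈ A ∩ S ∩ T. In each case x ∈ T ∪ ((S ∖ A) ∖ (A ∩ S)), so T ∖ ((S ∖ A) ∖ (A ∩ S)) ⊆ T ∪ ((S ∖ A) ∖ (A ∩ S)).

(⊆) fails; (⊇) holds.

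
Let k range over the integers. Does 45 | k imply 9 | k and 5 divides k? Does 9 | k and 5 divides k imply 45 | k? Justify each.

Both directions hold; the statement is true.

Forward direction. If 45 ∣ k, write k = 45q. Since 45 = 5·9, k = 9·(5q), so 9 ∣ k; and since 45 = 9·5, k = 5·(9q), so 5 ∣ k.

Converse. Suppose 9 ∣ k and 5 ∣ k. Any common multiple of 9 and 5 is a multiple of their lcm; here gcd(9, 5) = 1, so lcm(9, 5) = 9·5 = 45, so 45 ∣ k.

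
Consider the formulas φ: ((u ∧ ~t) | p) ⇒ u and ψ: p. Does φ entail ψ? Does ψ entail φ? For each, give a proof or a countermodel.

Forward direction. This fails. Under u = F, p = F, t = F, the left side is true but the right side is false.

Converse. This fails. Under u = F, p = T, t = F, the left side is false but the right side is true.

Both directions fail.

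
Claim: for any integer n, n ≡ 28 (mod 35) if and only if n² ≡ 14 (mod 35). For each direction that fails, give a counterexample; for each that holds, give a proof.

Only the forward implication holds.

[⇒] Suppose n ≡ 28 (mod 35). Write n = 35j + 28. Then (35j + 28)² = 1225j² + 1960j + 784 = 35(35j² + 56j + 22) + 14, so n² ≡ 14 (mod 35).

[⇐] This fails: take n = 7. Then 7² = 49 ≡ 14 (mod 35), yet 7 ≡ 7 (mod 35), not 28.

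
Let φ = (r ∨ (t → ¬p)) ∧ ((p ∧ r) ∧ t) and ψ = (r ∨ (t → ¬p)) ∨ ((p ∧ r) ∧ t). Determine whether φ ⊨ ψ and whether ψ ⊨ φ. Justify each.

(→) Assume the antecedent. If t is true, the antecedent forces (t = T, p = T, r = T), and (r ∨ (t → ¬p)) ∨ ((p ∧ r) ∧ t) holds there. If t is false, the antecedent cannot hold. Either way (r ∨ (t → ¬p)) ∨ ((p ∧ r) ∧ t) holds.

(←) This fails. Under t = F, p = F, r = F, the left side is false but the right side is true.

Only the forward direction holds.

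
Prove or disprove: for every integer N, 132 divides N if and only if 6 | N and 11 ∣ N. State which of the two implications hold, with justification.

[⇐] This fails: take N = 66. Both 6 ∣ 66 and 11 ∣ 66, yet 66 is not a multiple of 132 (since 66 = 0·132 + 66), so 132 ∤ 66.

[⇒] If 132 ∣ N, write N = 132q. Since 132 = 22·6, N = 6·(22q), so 6 ∣ N; and since 132 = 12·11, N = 11·(12q), so 11 ∣ N.

Not equivalent: only (⇒) holds.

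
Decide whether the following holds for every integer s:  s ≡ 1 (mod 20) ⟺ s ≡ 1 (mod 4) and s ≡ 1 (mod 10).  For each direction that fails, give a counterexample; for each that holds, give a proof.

Both directions hold; the statement is true.

(⟹) Suppose s ≡ 1 (mod 20); write s = 20j + 1. Since 4 ∣ 20, reducing mod 4 gives s ≡ 1 (mod 4); since 10 ∣ 20, reducing mod 10 gives s ≡ 1 (mod 10).

(⟸) Conversely, if s ≡ 1 (mod 4) and s ≡ 1 (mod 10), then by the Chinese remainder theorem s ≡ 1 (mod 20). This is exactly s ≡ 1 (mod 20).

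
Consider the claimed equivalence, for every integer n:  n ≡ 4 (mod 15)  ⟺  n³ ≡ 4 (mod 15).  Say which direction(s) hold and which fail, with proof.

The biconditional holds.

(⟸) Suppose n³ ≡ 4 (mod 15). The only residue r in {0, …, 14} with r³ ≡ 4 (mod 15) is r = 4, so n ≡ 4 (mod 15).

(⟹) Suppose n ≡ 4 (mod 15). Write n = 15j + 4. Then (15j + 4)³ = 3375j³ + 2700j² + 720j + 64 = 15(225j³ + 180j² + 48j + 4) + 4, so n³ ≡ 4 (mod 15).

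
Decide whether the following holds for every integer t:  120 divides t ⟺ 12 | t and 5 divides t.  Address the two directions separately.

Forward direction. If 120 ∣ t, write t = 120q. Since 120 = 10·12, t = 12·(10q), so 12 ∣ t; and since 120 = 24·5, t = 5·(24q), so 5 ∣ t.

Converse. This fails: take t = 60. Both 12 ∣ 60 and 5 ∣ 60, yet 60 is not a multiple of 120 (since 60 = 0·120 + 60), so 120 ∤ 60.

Only the forward direction holds.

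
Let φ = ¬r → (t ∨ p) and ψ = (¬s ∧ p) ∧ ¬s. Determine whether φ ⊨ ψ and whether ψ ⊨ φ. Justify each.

[⇒] This fails. Under p = F, t = T, s = F, r = F, the left side is true but the right side is false.

[⇐] Assume the antecedent. If p is true, ¬r → (t ∨ p) reduces to true regardless of the other variables. If p is false, the antecedent cannot hold. Either way ¬r → (t ∨ p) holds.

Not equivalent: only (⇐) holds.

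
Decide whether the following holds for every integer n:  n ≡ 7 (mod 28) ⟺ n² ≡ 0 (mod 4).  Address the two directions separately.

[⇒] This fails: take n = 7. Then 7 ≡ 7 (mod 28), but 7² = 49 ≡ 1 (mod 4), not 0.

[⇐] This fails: take n = 0. Then 0² = 0 ≡ 0 (mod 4), yet 0 ≡ 0 (mod 28), not 7.

Neither direction holds.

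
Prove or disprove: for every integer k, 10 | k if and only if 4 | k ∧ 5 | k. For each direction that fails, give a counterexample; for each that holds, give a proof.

(→) This fails: take k = 10. Certainly 10 ∣ 10, but 4 ∤ 10.

(←) Suppose 4 ∣ k and 5 ∣ k. Any common multiple of 4 and 5 is a multiple of their lcm; here gcd(4, 5) = 1, so lcm(4, 5) = 4·5 = 20, so 20 ∣ k. Since 10 ∣ 20, it follows that 10 ∣ k.

(⇒) fails; (⇐) holds.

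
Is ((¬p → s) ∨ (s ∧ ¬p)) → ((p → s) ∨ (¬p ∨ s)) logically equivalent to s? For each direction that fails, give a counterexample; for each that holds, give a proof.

Only the converse holds.

(⇒) This fails. Under s = F, p = F, the left side is true but the right side is false.

(⇐) Assume the antecedent. If s is true, the consequent reduces to true regardless of the other variables. If s is false, the antecedent cannot hold. Either way the consequent holds.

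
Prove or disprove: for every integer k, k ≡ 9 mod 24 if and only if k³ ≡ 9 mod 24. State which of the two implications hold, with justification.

The biconditional holds.

[⇒] Suppose k ≡ 9 mod 24. Write k = 24j + 9. Then (24j + 9)³ = 13824j³ + 15552j² + 5832j + 729 = 24(576j³ + 648j² + 243j + 30) + 9, so k³ ≡ 9 (mod 24).

[⇐] Conversely, suppose k³ ≡ 9 (mod 24). The only residue r in {0, …, 23} with r³ ≡ 9 (mod 24) is r = 9, so k ≡ 9 (mod 24).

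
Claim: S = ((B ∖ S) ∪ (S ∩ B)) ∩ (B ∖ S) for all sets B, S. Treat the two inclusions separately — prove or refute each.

Forward inclusion. This inclusion fails. Take B = ∅, S = {1}; then 1 ∈ S but 1 ∉ ((B ∖ S) ∪ (S ∩ B)) ∩ (B ∖ S).

Reverse inclusion. This inclusion fails. Take B = {1}, S = ∅; then 1 ∈ ((B ∖ S) ∪ (S ∩ B)) ∩ (B ∖ S) but 1 ∉ S.

Both inclusions fail.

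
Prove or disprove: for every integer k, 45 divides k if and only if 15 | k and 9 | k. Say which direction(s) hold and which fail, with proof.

(⟹) If 45 ∣ k, write k = 45q. Since 45 = 3·15, k = 15·(3q), so 15 ∣ k; and since 45 = 5·9, k = 9·(5q), so 9 ∣ k.

(⟸) Suppose 15 ∣ k and 9 ∣ k. Any common multiple of 15 and 9 is a multiple of their lcm; here lcm(15, 9) = 15·9/gcd(15, 9) = 135/3 = 45, so 45 ∣ k.

Both directions hold.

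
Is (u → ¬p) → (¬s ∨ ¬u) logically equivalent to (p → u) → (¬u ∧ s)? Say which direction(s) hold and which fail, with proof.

The forward direction fails; the converse holds.

(⟹) This fails. Under u = F, s = F, p = F, the left side is true but the right side is false.

(⟸) Assume the antecedent. If u is true, the antecedent cannot hold. If u is false, (u → ¬p) → (¬s ∨ ¬u) reduces to true regardless of the other variables. Either way (u → ¬p) → (¬s ∨ ¬u) holds.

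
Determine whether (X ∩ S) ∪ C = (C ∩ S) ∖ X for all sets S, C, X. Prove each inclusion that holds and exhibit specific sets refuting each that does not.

(⟸) Let x ∈ (C ∩ S) ∖ X. Then x ∈ S ∩ C and x ∉ X, from which x ∈ (X ∩ S) ∪ C.

(⟹) This inclusion fails. Take S = ∅, C = {1}, X = ∅; then 1 ∈ (X ∩ S) ∪ C but 1 ∉ (C ∩ S) ∖ X.

(⊆) fails; (⊇) holds.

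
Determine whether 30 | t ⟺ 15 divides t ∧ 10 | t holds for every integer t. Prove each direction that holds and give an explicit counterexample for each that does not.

The biconditional holds.

(⟹) If 30 ∣ t, write t = 30q. Since 30 = 2·15, t = 15·(2q), so 15 ∣ t; and since 30 = 3·10, t = 10·(3q), so 10 ∣ t.

(⟸) Suppose 15 ∣ t and 10 ∣ t. Any common multiple of 15 and 10 is a multiple of their lcm; here lcm(15, 10) = 15·10/gcd(15, 10) = 150/5 = 30, so 30 ∣ t.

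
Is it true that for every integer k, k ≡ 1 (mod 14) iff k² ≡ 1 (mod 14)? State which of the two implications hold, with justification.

Only the forward direction holds.

Forward direction. Suppose k ≡ 1 (mod 14). Write k = 14j + 1. Then (14j + 1)² = 196j² + 28j + 1 = 14(14j² + 2j) + 1, so k² ≡ 1 (mod 14).

Converse. This fails: take k = 13. Then 13² = 169 ≡ 1 (mod 14), yet 13 ≡ 13 (mod 14), not 1.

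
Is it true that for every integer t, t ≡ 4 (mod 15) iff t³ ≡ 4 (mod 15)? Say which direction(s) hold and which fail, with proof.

The biconditional holds.

(←) Suppose t³ ≡ 4 (mod 15). The only residue r in {0, …, 14} with r³ ≡ 4 (mod 15) is r = 4, so t ≡ 4 (mod 15).

(→) Suppose t ≡ 4 (mod 15). Write t = 15j + 4. Then (15j + 4)³ = 3375j³ + 2700j² + 720j + 64 = 15(225j³ + 180j² + 48j + 4) + 4, so t³ ≡ 4 (mod 15).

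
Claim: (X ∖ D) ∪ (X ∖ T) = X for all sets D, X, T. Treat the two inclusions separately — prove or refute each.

The sets are not equal: only the forward inclusion holds.

(⟸) This inclusion fails. Take D = {1}, X = {1}, T = {1}; then 1 ∈ X but 1 ∉ (X ∖ D) ∪ (X ∖ T).

(⟹) Let x ∈ (X ∖ D) ∪ (X ∖ T). Then either x ∈ X and x ∉ D, T; or x ∈ D ∩ X and x ∉ T; or x ∈ X ∩ T and x ∉ D. In each case x ∈ X, so (X ∖ D) ∪ (X ∖ T) ⊆ X.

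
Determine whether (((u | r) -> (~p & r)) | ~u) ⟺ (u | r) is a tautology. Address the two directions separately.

Forward direction. This fails. Under p = F, r = F, u = F, the left side is true but the right side is false.

Converse. This fails. Under p = F, r = F, u = T, the left side is false but the right side is true.

(⇒) fails and (⇐) fails.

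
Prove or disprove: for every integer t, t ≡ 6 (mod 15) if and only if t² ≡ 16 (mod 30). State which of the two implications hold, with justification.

(⇒) This fails: take t = 6. Then 6 ≡ 6 (mod 15), but 6² = 36 ≡ 6 (mod 30), not 16.

(⇐) This fails: take t = 4. Then 4² = 16 ≡ 16 (mod 30), yet 4 ≡ 4 (mod 15), not 6.

Neither implication holds.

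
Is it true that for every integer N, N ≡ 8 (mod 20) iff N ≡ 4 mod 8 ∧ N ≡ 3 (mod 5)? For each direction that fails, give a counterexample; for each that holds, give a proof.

[⇒] This fails: N = 8 gives 8 ≡ 8 (mod 20) but 8 ≡ 0 (mod 8), so the conjunction on the right does not hold.

[⇐] Conversely, if N ≡ 4 (mod 8) and N ≡ 3 (mod 5), then by the Chinese remainder theorem N ≡ 28 (mod 40). Since 28 ≡ 8 (mod 20) and 20 ∣ 40, we get N ≡ 8 (mod 20).

Only the reverse direction holds.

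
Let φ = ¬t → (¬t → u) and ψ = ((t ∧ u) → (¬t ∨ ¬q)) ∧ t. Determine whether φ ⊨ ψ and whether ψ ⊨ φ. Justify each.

(⟸) Assume the antecedent. If u is true, ¬t → (¬t → u) reduces to true regardless of the other variables. If u is false, the antecedent forces (u = F, q = F, t = T) or (u = F, q = T, t = T), and ¬t → (¬t → u) holds there. Either way ¬t → (¬t → u) holds.

(⟹) This fails. Under u = T, q = F, t = F, the left side is true but the right side is false.

(⇒) fails; (⇐) holds.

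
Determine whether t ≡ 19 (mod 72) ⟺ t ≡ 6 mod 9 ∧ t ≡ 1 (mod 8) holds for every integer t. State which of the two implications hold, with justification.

Forward direction. This fails: t = 19 gives 19 ≡ 19 (mod 72) but 19 ≡ 1 (mod 9), so the conjunction on the right does not hold.

Converse. This fails: t = 33 satisfies both congruences on the right (33 ≡ 6 mod 9 and 33 ≡ 1 mod 8) yet 33 ≡ 33 (mod 72), not 19.

(⇒) fails and (⇐) fails.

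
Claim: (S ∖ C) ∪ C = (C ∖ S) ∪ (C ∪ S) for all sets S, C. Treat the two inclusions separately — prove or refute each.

Both inclusions hold.

(⟹) Let x ∈ (S ∖ C) ∪ C. Then either x ∈ S and x ∉ C; or x ∈ C and x ∉ S; or x ∈ S ∩ C. In each case x ∈ (C ∖ S) ∪ (C ∪ S), so (S ∖ C) ∪ C ⊆ (C ∖ S) ∪ (C ∪ S).

(⟸) Let x ∈ (C ∖ S) ∪ (C ∪ S). Then either x ∈ S and x ∉ C; or x ∈ C and x ∉ S; or x ∈ S ∩ C. In each case x ∈ (S ∖ C) ∪ C, so (C ∖ S) ∪ (C ∪ S) ⊆ (S ∖ C) ∪ C.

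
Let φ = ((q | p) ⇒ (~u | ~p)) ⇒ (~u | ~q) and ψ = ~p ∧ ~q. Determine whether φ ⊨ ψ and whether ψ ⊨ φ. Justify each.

(⇒) This fails. Under u = F, p = T, q = F, the left side is true but the right side is false.

(⇐) Assume the antecedent. If u is true, the antecedent forces (u = T, p = F, q = F), and the consequent holds there. If u is false, the consequent reduces to true regardless of the other variables. Either way the consequent holds.

Only the converse holds.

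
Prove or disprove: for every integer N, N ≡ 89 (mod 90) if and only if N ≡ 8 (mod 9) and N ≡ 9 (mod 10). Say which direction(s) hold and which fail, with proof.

(⟹) Suppose N ≡ 89 (mod 90); write N = 90j + 89. Since 9 ∣ 90, reducing mod 9 gives N ≡ 89 ≡ 8 (mod 9); since 10 ∣ 90, reducing mod 10 gives N ≡ 89 ≡ 9 (mod 10).

(⟸) Conversely, if N ≡ 8 (mod 9) and N ≡ 9 (mod 10), then by the Chinese remainder theorem N ≡ 89 (mod 90). This is exactly N ≡ 89 (mod 90).

Equivalent; both directions hold.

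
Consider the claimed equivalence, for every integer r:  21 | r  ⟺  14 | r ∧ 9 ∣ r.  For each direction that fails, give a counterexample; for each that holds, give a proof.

Only the converse holds.

(⟹) This fails: take r = 21. Certainly 21 ∣ 21, but 14 ∤ 21.

(⟸) Suppose 14 ∣ r and 9 ∣ r. Any common multiple of 14 and 9 is a multiple of their lcm; here gcd(14, 9) = 1, so lcm(14, 9) = 14·9 = 126, so 126 ∣ r. Since 21 ∣ 126, it follows that 21 ∣ r.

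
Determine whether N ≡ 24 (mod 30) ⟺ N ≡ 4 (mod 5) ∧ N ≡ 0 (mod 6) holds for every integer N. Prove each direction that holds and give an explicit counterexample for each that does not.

[⇒] Suppose N ≡ 24 (mod 30); write N = 30j + 24. Since 5 ∣ 30, reducing mod 5 gives N ≡ 24 ≡ 4 (mod 5); since 6 ∣ 30, reducing mod 6 gives N ≡ 24 ≡ 0 (mod 6).

[⇐] Conversely, if N ≡ 4 (mod 5) and N ≡ 0 (mod 6), then by the Chinese remainder theorem N ≡ 24 (mod 30). This is exactly N ≡ 24 (mod 30).

Both directions hold.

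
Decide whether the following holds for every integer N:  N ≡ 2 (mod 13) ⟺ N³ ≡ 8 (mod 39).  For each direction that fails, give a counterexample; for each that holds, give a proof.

Forward direction. This fails: take N = 15. Then 15 ≡ 2 (mod 13), but 15³ = 3375 ≡ 21 (mod 39), not 8.

Converse. This fails: take N = 5. Then 5³ = 125 ≡ 8 (mod 39), yet 5 ≡ 5 (mod 13), not 2.

(⇒) fails and (⇐) fails.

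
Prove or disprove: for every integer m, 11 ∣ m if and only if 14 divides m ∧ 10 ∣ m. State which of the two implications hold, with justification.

Both directions fail.

[⇒] This fails: take m = 11. Certainly 11 ∣ 11, but 14 ∤ 11.

[⇐] This fails: take m = 70. Both 14 ∣ 70 and 10 ∣ 70, yet 70 is not a multiple of 11 (since 70 = 6·11 + 4), so 11 ∤ 70.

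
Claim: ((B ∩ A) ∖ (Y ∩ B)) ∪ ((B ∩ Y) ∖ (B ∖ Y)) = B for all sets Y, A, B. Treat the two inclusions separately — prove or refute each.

Reverse inclusion. This inclusion fails. Take Y = ∅, A = ∅, B = {1}; then 1 ∈ B but 1 ∉ ((B ∩ A) ∖ (Y ∩ B)) ∪ ((B ∩ Y) ∖ (B ∖ Y)).

Forward inclusion. Let x ∈ ((B ∩ A) ∖ (Y ∩ B)) ∪ ((B ∩ Y) ∖ (B ∖ Y)). Then either x ∈ Y ∩ B and x ∉ A; or x ∈ A ∩ B and x ∉ Y; or x ∈ Y ∩ A ∩ B. In each case x ∈ B, so ((B ∩ A) ∖ (Y ∩ B)) ∪ ((B ∩ Y) ∖ (B ∖ Y)) ⊆ B.

(⊆) holds; (⊇) fails.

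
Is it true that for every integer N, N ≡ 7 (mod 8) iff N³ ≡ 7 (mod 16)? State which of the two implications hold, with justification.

(⇒) fails; (⇐) holds.

(→) This fails: take N = 15. Then 15 ≡ 7 (mod 8), but 15³ = 3375 ≡ 15 (mod 16), not 7.

(←) Conversely, the residues r modulo 16 with r³ ≡ 7 (mod 16) are exactly {7}, and each is ≡ 7 (mod 8).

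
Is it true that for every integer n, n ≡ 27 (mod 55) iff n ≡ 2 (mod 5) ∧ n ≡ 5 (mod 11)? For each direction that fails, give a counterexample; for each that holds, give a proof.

Converse. If n ≡ 2 (mod 5) and n ≡ 5 (mod 11), then by the Chinese remainder theorem n ≡ 27 (mod 55). This is exactly n ≡ 27 (mod 55).

Forward direction. Suppose n ≡ 27 (mod 55); write n = 55j + 27. Since 5 ∣ 55, reducing mod 5 gives n ≡ 27 ≡ 2 (mod 5); since 11 ∣ 55, reducing mod 11 gives n ≡ 27 ≡ 5 (mod 11).

Both directions hold; the statement is true.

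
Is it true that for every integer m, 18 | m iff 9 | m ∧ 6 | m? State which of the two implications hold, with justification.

(→) If 18 ∣ m, write m = 18q. Since 18 = 2·9, m = 9·(2q), so 9 ∣ m; and since 18 = 3·6, m = 6·(3q), so 6 ∣ m.

(←) Suppose 9 ∣ m and 6 ∣ m. Any common multiple of 9 and 6 is a multiple of their lcm; here lcm(9, 6) = 9·6/gcd(9, 6) = 54/3 = 18, so 18 ∣ m.

Both implications hold.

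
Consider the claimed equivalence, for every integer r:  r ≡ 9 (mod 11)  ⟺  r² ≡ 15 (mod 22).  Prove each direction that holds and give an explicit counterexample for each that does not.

(⇒) fails and (⇐) fails.

(⟹) This fails: take r = 20. Then 20 ≡ 9 (mod 11), but 20² = 400 ≡ 4 (mod 22), not 15.

(⟸) This fails: take r = 13. Then 13² = 169 ≡ 15 (mod 22), yet 13 ≡ 2 (mod 11), not 9.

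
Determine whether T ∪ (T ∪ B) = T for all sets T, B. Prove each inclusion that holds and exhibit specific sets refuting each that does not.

Only the reverse inclusion holds.

(⟹) This inclusion fails. Take T = ∅, B = {1}; then 1 ∈ T ∪ (T ∪ B) but 1 ∉ T.

(⟸) Let x ∈ T. Then either x ∈ T and x ∉ B; or x ∈ T ∩ B. In each case x ∈ T ∪ (T ∪ B), so T ⊆ T ∪ (T ∪ B).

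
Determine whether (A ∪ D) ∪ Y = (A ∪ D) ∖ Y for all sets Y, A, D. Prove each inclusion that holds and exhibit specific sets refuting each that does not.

(⊆) This inclusion fails. Take Y = {1}, A = ∅, D = ∅; then 1 ∈ (A ∪ D) ∪ Y but 1 ∉ (A ∪ D) ∖ Y.

(⊇) Let x ∈ (A ∪ D) ∖ Y. Then either x ∈ A and x ∉ Y, D; or x ∈ D and x ∉ Y, A; or x ∈ A ∩ D and x ∉ Y. In each case x ∈ (A ∪ D) ∪ Y, so (A ∪ D) ∖ Y ⊆ (A ∪ D) ∪ Y.

The sets are not equal: only the reverse inclusion holds.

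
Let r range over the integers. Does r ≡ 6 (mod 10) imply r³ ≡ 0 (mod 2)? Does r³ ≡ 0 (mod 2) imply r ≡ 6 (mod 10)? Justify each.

(⟹) Suppose r ≡ 6 (mod 10). Then r³ ≡ 6³ = 216 (mod 10), and since 2 ∣ 10, also r³ ≡ 0 (mod 2).

(⟸) This fails: take r = 0. Then 0³ = 0 ≡ 0 (mod 2), yet 0 ≡ 0 (mod 10), not 6.

Only the forward direction holds.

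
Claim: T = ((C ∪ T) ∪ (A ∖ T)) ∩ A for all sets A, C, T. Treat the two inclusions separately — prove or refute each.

Both inclusions fail.

(⊆) This inclusion fails. Take A = ∅, C = ∅, T = {1}; then 1 ∈ T but 1 ∉ ((C ∪ T) ∪ (A ∖ T)) ∩ A.

(⊇) This inclusion fails. Take A = {1}, C = ∅, T = ∅; then 1 ∈ ((C ∪ T) ∪ (A ∖ T)) ∩ A but 1 ∉ T.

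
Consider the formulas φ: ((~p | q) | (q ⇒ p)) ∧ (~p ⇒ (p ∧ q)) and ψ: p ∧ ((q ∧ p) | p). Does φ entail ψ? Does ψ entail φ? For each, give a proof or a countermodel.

Both directions hold; the statement is true.

Forward direction. Assume the antecedent. If p is true, p ∧ ((q ∧ p) | p) reduces to true regardless of the other variables. If p is false, the antecedent cannot hold. Either way p ∧ ((q ∧ p) | p) holds.

Converse. Assume the antecedent. If p is true, the consequent reduces to true regardless of the other variables. If p is false, the antecedent cannot hold. Either way the consequent holds.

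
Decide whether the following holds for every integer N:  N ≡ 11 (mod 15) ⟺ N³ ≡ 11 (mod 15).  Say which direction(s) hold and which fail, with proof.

Forward direction. Suppose N ≡ 11 (mod 15). Write N = 15j + 11. Then (15j + 11)³ = 3375j³ + 7425j² + 5445j + 1331 = 15(225j³ + 495j² + 363j + 88) + 11, so N³ ≡ 11 (mod 15).

Converse. Suppose N³ ≡ 11 (mod 15). The only residue r in {0, …, 14} with r³ ≡ 11 (mod 15) is r = 11, so N ≡ 11 (mod 15).

Both directions hold.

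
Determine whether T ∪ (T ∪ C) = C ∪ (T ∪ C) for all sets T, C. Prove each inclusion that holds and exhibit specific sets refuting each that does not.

The two sets are equal.

(⊆) Let x ∈ T ∪ (T ∪ C). Then either x ∈ T and x ∉ C; or x ∈ C and x ∉ T; or x ∈ T ∩ C. In each case x ∈ C ∪ (T ∪ C), so T ∪ (T ∪ C) ⊆ C ∪ (T ∪ C).

(⊇) Let x ∈ C ∪ (T ∪ C). Then either x ∈ T and x ∉ C; or x ∈ C and x ∉ T; or x ∈ T ∩ C. In each case x ∈ T ∪ (T ∪ C), so C ∪ (T ∪ C) ⊆ T ∪ (T ∪ C).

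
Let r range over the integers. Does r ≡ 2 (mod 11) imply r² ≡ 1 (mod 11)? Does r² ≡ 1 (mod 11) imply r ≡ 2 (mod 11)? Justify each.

Neither direction holds.

[⇒] This fails: take r = 2. Then 2 ≡ 2 (mod 11), but 2² = 4 ≡ 4 (mod 11), not 1.

[⇐] This fails: take r = 1. Then 1² = 1 ≡ 1 (mod 11), yet 1 ≡ 1 (mod 11), not 2.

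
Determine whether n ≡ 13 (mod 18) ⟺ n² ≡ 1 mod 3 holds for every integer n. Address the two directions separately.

(⇐) This fails: take n = 1. Then 1² = 1 ≡ 1 (mod 3), yet 1 ≡ 1 (mod 18), not 13.

(⇒) Suppose n ≡ 13 (mod 18). Then n² ≡ 13² = 169 (mod 18), and since 3 ∣ 18, also n² ≡ 1 (mod 3).

(⇒) holds; (⇐) fails.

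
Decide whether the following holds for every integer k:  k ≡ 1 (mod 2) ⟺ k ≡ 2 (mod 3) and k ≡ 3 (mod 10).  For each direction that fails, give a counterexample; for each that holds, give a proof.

Only the converse holds.

(⇐) If k ≡ 2 (mod 3) and k ≡ 3 (mod 10), then by the Chinese remainder theorem k ≡ 23 (mod 30). Since 23 ≡ 1 (mod 2) and 2 ∣ 30, we get k ≡ 1 (mod 2).

(⇒) This fails: k = 1 gives 1 ≡ 1 (mod 2) but 1 ≡ 1 (mod 3), so the conjunction on the right does not hold.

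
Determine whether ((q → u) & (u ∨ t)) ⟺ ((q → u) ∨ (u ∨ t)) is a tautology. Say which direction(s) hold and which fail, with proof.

The forward direction holds; the converse fails.

[⇒] Assume the antecedent. If t is true, (q → u) ∨ (u ∨ t) reduces to true regardless of the other variables. If t is false, the antecedent forces (t = F, q = F, u = T) or (t = F, q = T, u = T), and (q → u) ∨ (u ∨ t) holds there. Either way (q → u) ∨ (u ∨ t) holds.

[⇐] This fails. Under t = F, q = F, u = F, the left side is false but the right side is true.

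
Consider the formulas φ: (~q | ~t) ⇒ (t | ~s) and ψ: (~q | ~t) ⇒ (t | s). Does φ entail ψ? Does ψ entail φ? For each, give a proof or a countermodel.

(→) This fails. Under s = F, q = F, t = F, the left side is true but the right side is false.

(←) This fails. Under s = T, q = F, t = F, the left side is false but the right side is true.

(⇒) fails and (⇐) fails.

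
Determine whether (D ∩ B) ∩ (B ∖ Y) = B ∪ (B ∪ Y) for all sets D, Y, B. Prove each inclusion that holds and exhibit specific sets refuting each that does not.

The sets are not equal: only the forward inclusion holds.

(⊆) Let x ∈ (D ∩ B) ∩ (B ∖ Y). Then x ∈ D ∩ B and x ∉ Y, from which x ∈ B ∪ (B ∪ Y).

(⊇) This inclusion fails. Take D = ∅, Y = {1}, B = ∅; then 1 ∈ B ∪ (B ∪ Y) but 1 ∉ (D ∩ B) ∩ (B ∖ Y).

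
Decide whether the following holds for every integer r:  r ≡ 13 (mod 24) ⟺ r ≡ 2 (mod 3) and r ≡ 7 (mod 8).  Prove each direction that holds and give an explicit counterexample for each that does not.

(⇒) fails and (⇐) fails.

Forward direction. This fails: r = 13 gives 13 ≡ 13 (mod 24) but 13 ≡ 1 (mod 3), so the conjunction on the right does not hold.

Converse. This fails: r = 23 satisfies both congruences on the right (23 ≡ 2 mod 3 and 23 ≡ 7 mod 8) yet 23 ≡ 23 (mod 24), not 13.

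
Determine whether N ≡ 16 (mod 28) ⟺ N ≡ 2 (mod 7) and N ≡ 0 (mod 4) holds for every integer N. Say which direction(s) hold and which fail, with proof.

Both directions hold.

(⟸) If N ≡ 2 (mod 7) and N ≡ 0 (mod 4), then by the Chinese remainder theorem N ≡ 16 (mod 28). This is exactly N ≡ 16 (mod 28).

(⟹) Suppose N ≡ 16 (mod 28); write N = 28j + 16. Since 7 ∣ 28, reducing mod 7 gives N ≡ 16 ≡ 2 (mod 7); since 4 ∣ 28, reducing mod 4 gives N ≡ 16 ≡ 0 (mod 4).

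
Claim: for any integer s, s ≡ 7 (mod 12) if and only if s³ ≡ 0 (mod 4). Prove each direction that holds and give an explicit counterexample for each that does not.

(⇒) This fails: take s = 7. Then 7 ≡ 7 (mod 12), but 7³ = 343 ≡ 3 (mod 4), not 0.

(⇐) This fails: take s = 0. Then 0³ = 0 ≡ 0 (mod 4), yet 0 ≡ 0 (mod 12), not 7.

Both directions fail.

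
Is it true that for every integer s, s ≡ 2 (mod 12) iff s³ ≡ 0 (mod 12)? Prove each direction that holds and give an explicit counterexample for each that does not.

Neither implication holds.

(→) This fails: take s = 2. Then 2 ≡ 2 (mod 12), but 2³ = 8 ≡ 8 (mod 12), not 0.

(←) This fails: take s = 0. Then 0³ = 0 ≡ 0 (mod 12), yet 0 ≡ 0 (mod 12), not 2.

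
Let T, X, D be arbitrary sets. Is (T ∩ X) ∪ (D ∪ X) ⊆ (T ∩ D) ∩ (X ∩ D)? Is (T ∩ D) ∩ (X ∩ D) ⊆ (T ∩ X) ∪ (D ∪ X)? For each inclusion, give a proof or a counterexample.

The sets are not equal: only the reverse inclusion holds.

(⟹) This inclusion fails. Take T = ∅, X = {1}, D = ∅; then 1 ∈ (T ∩ X) ∪ (D ∪ X) but 1 ∉ (T ∩ D) ∩ (X ∩ D).

(⟸) Let x ∈ (T ∩ D) ∩ (X ∩ D). Then x ∈ T ∩ X ∩ D, from which x ∈ (T ∩ X) ∪ (D ∪ X).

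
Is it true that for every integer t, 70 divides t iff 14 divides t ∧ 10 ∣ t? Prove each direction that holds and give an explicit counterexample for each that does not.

Forward direction. If 70 ∣ t, write t = 70q. Since 70 = 5·14, t = 14·(5q), so 14 ∣ t; and since 70 = 7·10, t = 10·(7q), so 10 ∣ t.

Converse. Suppose 14 ∣ t and 10 ∣ t. Any common multiple of 14 and 10 is a multiple of their lcm; here lcm(14, 10) = 14·10/gcd(14, 10) = 140/2 = 70, so 70 ∣ t.

Equivalent; both directions hold.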